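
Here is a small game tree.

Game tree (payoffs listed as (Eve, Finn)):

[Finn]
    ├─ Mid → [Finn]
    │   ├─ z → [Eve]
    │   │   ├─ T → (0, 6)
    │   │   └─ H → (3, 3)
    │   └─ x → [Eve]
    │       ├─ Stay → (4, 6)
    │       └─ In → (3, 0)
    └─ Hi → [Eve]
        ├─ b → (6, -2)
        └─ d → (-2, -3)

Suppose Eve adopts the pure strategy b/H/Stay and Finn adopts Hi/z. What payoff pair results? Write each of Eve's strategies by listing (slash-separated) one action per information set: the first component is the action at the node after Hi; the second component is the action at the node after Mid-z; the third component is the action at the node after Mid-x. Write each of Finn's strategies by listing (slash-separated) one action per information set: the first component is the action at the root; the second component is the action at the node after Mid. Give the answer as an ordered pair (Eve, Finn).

Trace the play path from the root:
  Finn plays Hi
  Eve plays b at [Hi]
→ terminal payoff (6, -2).
(Eve's choice at the node after Mid-z is never reached on this path, so it doesn't affect the outcome.)

(6, -2)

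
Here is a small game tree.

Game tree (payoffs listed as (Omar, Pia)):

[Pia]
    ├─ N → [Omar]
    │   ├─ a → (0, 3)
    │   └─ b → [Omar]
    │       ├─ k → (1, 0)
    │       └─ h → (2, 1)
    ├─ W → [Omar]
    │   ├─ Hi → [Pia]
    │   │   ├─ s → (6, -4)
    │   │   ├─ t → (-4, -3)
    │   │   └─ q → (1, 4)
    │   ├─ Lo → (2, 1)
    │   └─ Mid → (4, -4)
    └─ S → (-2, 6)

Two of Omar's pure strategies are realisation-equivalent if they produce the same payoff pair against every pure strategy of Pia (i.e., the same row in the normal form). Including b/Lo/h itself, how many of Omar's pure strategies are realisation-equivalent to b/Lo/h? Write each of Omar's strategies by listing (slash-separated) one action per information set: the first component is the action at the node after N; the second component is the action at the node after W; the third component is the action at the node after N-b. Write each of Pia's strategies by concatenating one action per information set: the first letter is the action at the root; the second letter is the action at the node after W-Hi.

Row for b/Lo/h (columns Ns, Nt, Nq, Ws, Wt, Wq, Ss, St, Sq): (2,1) (2,1) (2,1) (2,1) (2,1) (2,1) (-2,6) (-2,6) (-2,6).
Every one of Omar's information sets is on the play path for some reply by Pia when Omar follows b/Lo/h.
Changing the action at any of them therefore changes at least one column, so only b/Lo/h itself gives this row.

1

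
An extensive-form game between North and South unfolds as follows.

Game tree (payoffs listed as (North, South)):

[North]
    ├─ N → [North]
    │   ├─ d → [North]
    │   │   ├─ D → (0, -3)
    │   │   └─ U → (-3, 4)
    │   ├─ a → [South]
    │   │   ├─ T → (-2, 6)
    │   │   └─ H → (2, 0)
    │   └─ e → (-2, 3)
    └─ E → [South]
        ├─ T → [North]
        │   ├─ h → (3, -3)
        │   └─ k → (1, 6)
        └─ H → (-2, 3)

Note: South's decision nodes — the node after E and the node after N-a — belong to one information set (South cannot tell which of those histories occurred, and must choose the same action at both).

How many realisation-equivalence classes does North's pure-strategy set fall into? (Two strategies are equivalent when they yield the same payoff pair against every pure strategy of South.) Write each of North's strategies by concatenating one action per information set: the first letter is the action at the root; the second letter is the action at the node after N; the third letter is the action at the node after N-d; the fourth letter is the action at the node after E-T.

North has 24 pure strategies: NdDh, NdDk, NdUh, NdUk, NaDh, NaDk, NaUh, NaUk, NeDh, NeDk, NeUh, NeUk, EdDh, EdDk, EdUh, EdUk, EaDh, EaDk, EaUh, EaUk, EeDh, EeDk, EeUh, EeUk. Columns: T, H.
{NdDh, NdDk} → row (0,-3) (0,-3)
{NdUh, NdUk} → row (-3,4) (-3,4)
{NaDh, NaDk, NaUh, NaUk} → row (-2,6) (2,0)
{NeDh, NeDk, NeUh, NeUk} → row (-2,3) (-2,3)
{EdDh, EdUh, EaDh, EaUh, EeDh, EeUh} → row (3,-3) (-2,3)
{EdDk, EdUk, EaDk, EaUk, EeDk, EeUk} → row (1,6) (-2,3)
That's 6 distinct rows out of 24 strategies.

6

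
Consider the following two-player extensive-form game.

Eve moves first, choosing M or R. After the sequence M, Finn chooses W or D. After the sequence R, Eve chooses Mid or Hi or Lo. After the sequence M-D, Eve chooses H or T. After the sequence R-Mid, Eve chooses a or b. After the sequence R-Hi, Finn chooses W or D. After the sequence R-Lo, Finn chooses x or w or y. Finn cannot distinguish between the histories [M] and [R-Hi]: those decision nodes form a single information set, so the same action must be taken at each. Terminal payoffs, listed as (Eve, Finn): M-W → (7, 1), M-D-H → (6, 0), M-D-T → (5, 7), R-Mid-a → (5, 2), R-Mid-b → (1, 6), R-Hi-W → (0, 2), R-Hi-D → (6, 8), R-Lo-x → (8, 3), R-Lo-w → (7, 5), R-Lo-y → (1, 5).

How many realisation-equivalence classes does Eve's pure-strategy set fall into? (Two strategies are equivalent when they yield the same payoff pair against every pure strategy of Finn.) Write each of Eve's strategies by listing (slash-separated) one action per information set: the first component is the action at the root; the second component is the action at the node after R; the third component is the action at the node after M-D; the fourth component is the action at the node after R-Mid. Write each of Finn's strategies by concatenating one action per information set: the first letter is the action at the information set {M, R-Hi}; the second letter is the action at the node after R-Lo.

6

Eve has 24 pure strategies: M/Mid/H/a, M/Mid/H/b, M/Mid/T/a, M/Mid/T/b, M/Hi/H/a, M/Hi/H/b, M/Hi/T/a, M/Hi/T/b, M/Lo/H/a, M/Lo/H/b, M/Lo/T/a, M/Lo/T/b, R/Mid/H/a, R/Mid/H/b, R/Mid/T/a, R/Mid/T/b, R/Hi/H/a, R/Hi/H/b, R/Hi/T/a, R/Hi/T/b, R/Lo/H/a, R/Lo/H/b, R/Lo/T/a, R/Lo/T/b. Columns: Wx, Ww, Wy, Dx, Dw, Dy.
{M/Mid/H/a, M/Mid/H/b, M/Hi/H/a, M/Hi/H/b, M/Lo/H/a, M/Lo/H/b} → row (7,1) (7,1) (7,1) (6,0) (6,0) (6,0)
{M/Mid/T/a, M/Mid/T/b, M/Hi/T/a, M/Hi/T/b, M/Lo/T/a, M/Lo/T/b} → row (7,1) (7,1) (7,1) (5,7) (5,7) (5,7)
{R/Mid/H/a, R/Mid/T/a} → row (5,2) (5,2) (5,2) (5,2) (5,2) (5,2)
{R/Mid/H/b, R/Mid/T/b} → row (1,6) (1,6) (1,6) (1,6) (1,6) (1,6)
{R/Hi/H/a, R/Hi/H/b, R/Hi/T/a, R/Hi/T/b} → row (0,2) (0,2) (0,2) (6,8) (6,8) (6,8)
{R/Lo/H/a, R/Lo/H/b, R/Lo/T/a, R/Lo/T/b} → row (8,3) (7,5) (1,5) (8,3) (7,5) (1,5)
That's 6 distinct rows out of 24 strategies.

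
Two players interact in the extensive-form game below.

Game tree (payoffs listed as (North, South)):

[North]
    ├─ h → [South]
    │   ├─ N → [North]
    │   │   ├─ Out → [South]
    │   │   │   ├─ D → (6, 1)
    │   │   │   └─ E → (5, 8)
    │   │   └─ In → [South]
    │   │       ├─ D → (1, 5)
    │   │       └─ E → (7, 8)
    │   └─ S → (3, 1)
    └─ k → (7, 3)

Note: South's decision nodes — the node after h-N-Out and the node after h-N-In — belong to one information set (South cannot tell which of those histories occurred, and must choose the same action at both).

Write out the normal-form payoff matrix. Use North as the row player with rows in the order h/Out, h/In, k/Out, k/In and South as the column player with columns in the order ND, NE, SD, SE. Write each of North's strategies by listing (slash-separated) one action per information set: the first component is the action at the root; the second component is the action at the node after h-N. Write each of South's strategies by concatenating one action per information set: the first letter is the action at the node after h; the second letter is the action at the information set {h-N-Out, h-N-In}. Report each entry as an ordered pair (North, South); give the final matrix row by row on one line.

h/Out: (6,1) (5,8) (3,1) (3,1) | h/In: (1,5) (7,8) (3,1) (3,1) | k/Out: (7,3) (7,3) (7,3) (7,3) | k/In: (7,3) (7,3) (7,3) (7,3)

Row h/Out: ND→(6,1), NE→(5,8), SD→(3,1), SE→(3,1)
Row h/In: ND→(1,5), NE→(7,8), SD→(3,1), SE→(3,1)
Row k/Out: ND→(7,3), NE→(7,3), SD→(7,3), SE→(7,3)
Row k/In: ND→(7,3), NE→(7,3), SD→(7,3), SE→(7,3)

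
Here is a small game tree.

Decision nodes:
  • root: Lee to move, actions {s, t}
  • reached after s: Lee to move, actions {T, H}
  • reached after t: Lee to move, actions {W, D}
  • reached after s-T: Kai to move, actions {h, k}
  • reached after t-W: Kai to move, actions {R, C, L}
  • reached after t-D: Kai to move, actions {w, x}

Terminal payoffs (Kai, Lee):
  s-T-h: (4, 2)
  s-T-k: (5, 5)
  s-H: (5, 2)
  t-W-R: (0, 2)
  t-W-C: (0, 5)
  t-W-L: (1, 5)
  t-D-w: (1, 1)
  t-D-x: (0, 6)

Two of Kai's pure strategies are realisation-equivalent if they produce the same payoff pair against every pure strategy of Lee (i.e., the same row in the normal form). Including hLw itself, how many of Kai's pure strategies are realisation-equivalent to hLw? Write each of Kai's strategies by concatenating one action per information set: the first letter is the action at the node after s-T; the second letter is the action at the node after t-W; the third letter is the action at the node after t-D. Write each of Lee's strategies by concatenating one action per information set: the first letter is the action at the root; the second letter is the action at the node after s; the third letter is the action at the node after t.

1

Row for hLw (columns sTW, sTD, sHW, sHD, tTW, tTD, tHW, tHD): (4,2) (4,2) (5,2) (5,2) (1,5) (1,1) (1,5) (1,1).
Every one of Kai's information sets is on the play path for some reply by Lee when Kai follows hLw.
Changing the action at any of them therefore changes at least one column, so only hLw itself gives this row.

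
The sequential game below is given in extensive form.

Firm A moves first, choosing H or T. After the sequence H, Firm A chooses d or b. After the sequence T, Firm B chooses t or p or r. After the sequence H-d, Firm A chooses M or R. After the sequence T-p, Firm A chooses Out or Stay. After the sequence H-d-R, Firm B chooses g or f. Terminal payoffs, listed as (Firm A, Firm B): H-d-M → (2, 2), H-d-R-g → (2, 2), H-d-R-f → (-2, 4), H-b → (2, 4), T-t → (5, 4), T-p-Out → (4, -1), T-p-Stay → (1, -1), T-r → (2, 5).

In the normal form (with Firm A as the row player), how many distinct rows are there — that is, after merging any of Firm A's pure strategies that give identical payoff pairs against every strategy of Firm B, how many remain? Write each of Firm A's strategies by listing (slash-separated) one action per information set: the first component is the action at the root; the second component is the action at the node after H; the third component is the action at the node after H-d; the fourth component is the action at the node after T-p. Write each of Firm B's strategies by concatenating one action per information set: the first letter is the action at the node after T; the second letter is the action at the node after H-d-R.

5

Firm A has 16 pure strategies: H/d/M/Out, H/d/M/Stay, H/d/R/Out, H/d/R/Stay, H/b/M/Out, H/b/M/Stay, H/b/R/Out, H/b/R/Stay, T/d/M/Out, T/d/M/Stay, T/d/R/Out, T/d/R/Stay, T/b/M/Out, T/b/M/Stay, T/b/R/Out, T/b/R/Stay. Columns: tg, tf, pg, pf, rg, rf.
{H/d/M/Out, H/d/M/Stay} → row (2,2) (2,2) (2,2) (2,2) (2,2) (2,2)
{H/d/R/Out, H/d/R/Stay} → row (2,2) (-2,4) (2,2) (-2,4) (2,2) (-2,4)
{H/b/M/Out, H/b/M/Stay, H/b/R/Out, H/b/R/Stay} → row (2,4) (2,4) (2,4) (2,4) (2,4) (2,4)
{T/d/M/Out, T/d/R/Out, T/b/M/Out, T/b/R/Out} → row (5,4) (5,4) (4,-1) (4,-1) (2,5) (2,5)
{T/d/M/Stay, T/d/R/Stay, T/b/M/Stay, T/b/R/Stay} → row (5,4) (5,4) (1,-1) (1,-1) (2,5) (2,5)
That's 5 distinct rows out of 16 strategies.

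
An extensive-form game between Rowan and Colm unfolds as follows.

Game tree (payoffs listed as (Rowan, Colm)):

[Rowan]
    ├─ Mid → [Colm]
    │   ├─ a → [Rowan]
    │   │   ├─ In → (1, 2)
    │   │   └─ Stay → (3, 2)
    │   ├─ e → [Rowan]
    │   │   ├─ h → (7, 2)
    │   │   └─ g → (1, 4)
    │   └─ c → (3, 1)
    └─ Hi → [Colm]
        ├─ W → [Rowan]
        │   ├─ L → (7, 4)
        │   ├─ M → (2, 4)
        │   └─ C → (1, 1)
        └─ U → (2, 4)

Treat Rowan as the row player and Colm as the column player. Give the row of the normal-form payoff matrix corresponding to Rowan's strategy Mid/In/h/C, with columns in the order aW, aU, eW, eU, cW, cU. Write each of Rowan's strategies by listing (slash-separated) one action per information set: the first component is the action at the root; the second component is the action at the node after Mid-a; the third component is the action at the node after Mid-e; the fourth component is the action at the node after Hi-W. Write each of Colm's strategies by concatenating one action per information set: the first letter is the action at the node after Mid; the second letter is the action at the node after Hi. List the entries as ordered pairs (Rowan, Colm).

vs aW: Rowan plays Mid → Colm plays a at [Mid] → Rowan plays In at [Mid-a] → (1, 2)
vs aU: Rowan plays Mid → Colm plays a at [Mid] → Rowan plays In at [Mid-a] → (1, 2)
vs eW: Rowan plays Mid → Colm plays e at [Mid] → Rowan plays h at [Mid-e] → (7, 2)
vs eU: Rowan plays Mid → Colm plays e at [Mid] → Rowan plays h at [Mid-e] → (7, 2)
vs cW: Rowan plays Mid → Colm plays c at [Mid] → (3, 1)
vs cU: Rowan plays Mid → Colm plays c at [Mid] → (3, 1)

(1,2) (1,2) (7,2) (7,2) (3,1) (3,1)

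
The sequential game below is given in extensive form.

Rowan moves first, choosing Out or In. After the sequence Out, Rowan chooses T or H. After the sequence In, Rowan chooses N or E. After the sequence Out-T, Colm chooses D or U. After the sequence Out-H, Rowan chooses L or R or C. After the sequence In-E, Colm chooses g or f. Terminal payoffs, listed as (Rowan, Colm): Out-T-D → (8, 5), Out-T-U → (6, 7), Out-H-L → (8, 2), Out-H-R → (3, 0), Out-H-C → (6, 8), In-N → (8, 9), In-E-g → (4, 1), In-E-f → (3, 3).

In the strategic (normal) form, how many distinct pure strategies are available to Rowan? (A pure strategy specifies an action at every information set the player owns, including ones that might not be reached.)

24

Rowan owns the root with actions {Out, In} — two choices.
Rowan owns the node after Out with actions {T, H} — two choices.
Rowan owns the node after In with actions {N, E} — two choices.
Rowan owns the node after Out-H with actions {L, R, C} — three choices.
A pure strategy fixes one action at each information set independently, so the count is the product 2 × 2 × 2 × 3 = 24.
(For reference, Colm has 4 pure strategies, giving a 24×4 normal-form matrix.)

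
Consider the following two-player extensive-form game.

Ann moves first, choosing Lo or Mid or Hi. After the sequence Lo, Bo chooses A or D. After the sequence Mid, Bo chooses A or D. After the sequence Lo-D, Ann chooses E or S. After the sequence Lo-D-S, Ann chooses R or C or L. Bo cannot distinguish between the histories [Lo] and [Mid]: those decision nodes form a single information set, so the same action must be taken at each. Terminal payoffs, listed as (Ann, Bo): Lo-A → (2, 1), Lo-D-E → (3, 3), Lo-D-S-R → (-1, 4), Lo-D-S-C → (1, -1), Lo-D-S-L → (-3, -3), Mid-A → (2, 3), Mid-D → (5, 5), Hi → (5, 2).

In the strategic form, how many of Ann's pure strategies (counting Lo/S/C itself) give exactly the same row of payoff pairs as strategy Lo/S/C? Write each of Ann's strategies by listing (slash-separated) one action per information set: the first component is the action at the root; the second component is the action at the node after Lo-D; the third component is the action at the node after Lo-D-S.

Row for Lo/S/C (columns A, D): (2,1) (1,-1).
Every one of Ann's information sets is on the play path for some reply by Bo when Ann follows Lo/S/C.
Changing the action at any of them therefore changes at least one column, so only Lo/S/C itself gives this row.

1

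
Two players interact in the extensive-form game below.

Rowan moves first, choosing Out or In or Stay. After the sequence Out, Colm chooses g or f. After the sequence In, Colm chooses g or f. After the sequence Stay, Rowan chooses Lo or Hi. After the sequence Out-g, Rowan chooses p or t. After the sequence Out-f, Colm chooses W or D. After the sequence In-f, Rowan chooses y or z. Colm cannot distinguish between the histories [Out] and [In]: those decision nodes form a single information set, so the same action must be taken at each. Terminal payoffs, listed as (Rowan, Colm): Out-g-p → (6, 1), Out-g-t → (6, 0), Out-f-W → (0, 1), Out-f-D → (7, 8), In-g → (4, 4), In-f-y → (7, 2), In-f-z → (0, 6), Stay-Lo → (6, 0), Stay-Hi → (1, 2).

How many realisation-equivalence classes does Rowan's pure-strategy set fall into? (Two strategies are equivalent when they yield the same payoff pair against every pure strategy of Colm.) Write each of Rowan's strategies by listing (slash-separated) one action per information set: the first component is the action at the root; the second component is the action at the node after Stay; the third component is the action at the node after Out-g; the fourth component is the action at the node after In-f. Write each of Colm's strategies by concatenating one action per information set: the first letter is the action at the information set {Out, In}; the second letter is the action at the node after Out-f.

6

Rowan has 24 pure strategies: Out/Lo/p/y, Out/Lo/p/z, Out/Lo/t/y, Out/Lo/t/z, Out/Hi/p/y, Out/Hi/p/z, Out/Hi/t/y, Out/Hi/t/z, In/Lo/p/y, In/Lo/p/z, In/Lo/t/y, In/Lo/t/z, In/Hi/p/y, In/Hi/p/z, In/Hi/t/y, In/Hi/t/z, Stay/Lo/p/y, Stay/Lo/p/z, Stay/Lo/t/y, Stay/Lo/t/z, Stay/Hi/p/y, Stay/Hi/p/z, Stay/Hi/t/y, Stay/Hi/t/z. Columns: gW, gD, fW, fD.
{Out/Lo/p/y, Out/Lo/p/z, Out/Hi/p/y, Out/Hi/p/z} → row (6,1) (6,1) (0,1) (7,8)
{Out/Lo/t/y, Out/Lo/t/z, Out/Hi/t/y, Out/Hi/t/z} → row (6,0) (6,0) (0,1) (7,8)
{In/Lo/p/y, In/Lo/t/y, In/Hi/p/y, In/Hi/t/y} → row (4,4) (4,4) (7,2) (7,2)
{In/Lo/p/z, In/Lo/t/z, In/Hi/p/z, In/Hi/t/z} → row (4,4) (4,4) (0,6) (0,6)
{Stay/Lo/p/y, Stay/Lo/p/z, Stay/Lo/t/y, Stay/Lo/t/z} → row (6,0) (6,0) (6,0) (6,0)
{Stay/Hi/p/y, Stay/Hi/p/z, Stay/Hi/t/y, Stay/Hi/t/z} → row (1,2) (1,2) (1,2) (1,2)
That's 6 distinct rows out of 24 strategies.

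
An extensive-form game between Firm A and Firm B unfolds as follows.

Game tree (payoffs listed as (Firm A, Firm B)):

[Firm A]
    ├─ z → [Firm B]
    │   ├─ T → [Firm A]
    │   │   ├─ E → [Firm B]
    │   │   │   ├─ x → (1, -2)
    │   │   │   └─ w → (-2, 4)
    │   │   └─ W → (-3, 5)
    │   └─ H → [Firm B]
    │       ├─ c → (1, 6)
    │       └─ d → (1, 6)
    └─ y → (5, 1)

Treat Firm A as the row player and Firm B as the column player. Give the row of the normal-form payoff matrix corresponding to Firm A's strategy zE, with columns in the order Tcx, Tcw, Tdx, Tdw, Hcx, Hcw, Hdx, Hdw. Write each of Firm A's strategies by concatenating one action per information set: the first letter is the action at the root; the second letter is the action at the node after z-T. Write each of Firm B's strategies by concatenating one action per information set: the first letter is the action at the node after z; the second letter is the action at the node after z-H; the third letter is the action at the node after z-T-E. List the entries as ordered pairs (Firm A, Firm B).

(1,-2) (-2,4) (1,-2) (-2,4) (1,6) (1,6) (1,6) (1,6)

vs Tcx: Firm A plays z → Firm B plays T at [z] → Firm A plays E at [z-T] → Firm B plays x at [z-T-E] → (1, -2)
vs Tcw: Firm A plays z → Firm B plays T at [z] → Firm A plays E at [z-T] → Firm B plays w at [z-T-E] → (-2, 4)
vs Tdx: Firm A plays z → Firm B plays T at [z] → Firm A plays E at [z-T] → Firm B plays x at [z-T-E] → (1, -2)
vs Tdw: Firm A plays z → Firm B plays T at [z] → Firm A plays E at [z-T] → Firm B plays w at [z-T-E] → (-2, 4)
vs Hcx: Firm A plays z → Firm B plays H at [z] → Firm B plays c at [z-H] → (1, 6)
vs Hcw: Firm A plays z → Firm B plays H at [z] → Firm B plays c at [z-H] → (1, 6)
vs Hdx: Firm A plays z → Firm B plays H at [z] → Firm B plays d at [z-H] → (1, 6)
vs Hdw: Firm A plays z → Firm B plays H at [z] → Firm B plays d at [z-H] → (1, 6)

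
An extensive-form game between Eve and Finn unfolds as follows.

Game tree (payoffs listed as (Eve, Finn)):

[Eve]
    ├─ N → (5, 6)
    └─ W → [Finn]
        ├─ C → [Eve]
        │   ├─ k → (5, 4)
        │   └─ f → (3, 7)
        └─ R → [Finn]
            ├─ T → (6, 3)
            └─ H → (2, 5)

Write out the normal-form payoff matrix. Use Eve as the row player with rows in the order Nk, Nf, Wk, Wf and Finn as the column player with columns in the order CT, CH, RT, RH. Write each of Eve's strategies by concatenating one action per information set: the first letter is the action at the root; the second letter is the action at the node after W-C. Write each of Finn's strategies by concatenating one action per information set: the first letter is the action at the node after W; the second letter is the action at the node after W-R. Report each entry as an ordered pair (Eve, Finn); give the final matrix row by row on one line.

Row Nk: CT→(5,6), CH→(5,6), RT→(5,6), RH→(5,6)
Row Nf: CT→(5,6), CH→(5,6), RT→(5,6), RH→(5,6)
Row Wk: CT→(5,4), CH→(5,4), RT→(6,3), RH→(2,5)
Row Wf: CT→(3,7), CH→(3,7), RT→(6,3), RH→(2,5)

Nk: (5,6) (5,6) (5,6) (5,6) | Nf: (5,6) (5,6) (5,6) (5,6) | Wk: (5,4) (5,4) (6,3) (2,5) | Wf: (3,7) (3,7) (6,3) (2,5)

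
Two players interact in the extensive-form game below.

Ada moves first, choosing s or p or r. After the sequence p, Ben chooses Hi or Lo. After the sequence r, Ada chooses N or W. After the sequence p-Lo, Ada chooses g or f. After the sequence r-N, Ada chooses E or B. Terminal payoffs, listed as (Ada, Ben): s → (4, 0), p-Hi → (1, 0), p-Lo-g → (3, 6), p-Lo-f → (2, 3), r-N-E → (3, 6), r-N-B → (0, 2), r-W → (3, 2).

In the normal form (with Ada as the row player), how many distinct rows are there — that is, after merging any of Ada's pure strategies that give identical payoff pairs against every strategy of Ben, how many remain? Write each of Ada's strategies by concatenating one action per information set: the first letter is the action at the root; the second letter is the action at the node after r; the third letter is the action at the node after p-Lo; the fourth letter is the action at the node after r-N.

6

Ada has 24 pure strategies: sNgE, sNgB, sNfE, sNfB, sWgE, sWgB, sWfE, sWfB, pNgE, pNgB, pNfE, pNfB, pWgE, pWgB, pWfE, pWfB, rNgE, rNgB, rNfE, rNfB, rWgE, rWgB, rWfE, rWfB. Columns: Hi, Lo.
{sNgE, sNgB, sNfE, sNfB, sWgE, sWgB, sWfE, sWfB} → row (4,0) (4,0)
{pNgE, pNgB, pWgE, pWgB} → row (1,0) (3,6)
{pNfE, pNfB, pWfE, pWfB} → row (1,0) (2,3)
{rNgE, rNfE} → row (3,6) (3,6)
{rNgB, rNfB} → row (0,2) (0,2)
{rWgE, rWgB, rWfE, rWfB} → row (3,2) (3,2)
That's 6 distinct rows out of 24 strategies.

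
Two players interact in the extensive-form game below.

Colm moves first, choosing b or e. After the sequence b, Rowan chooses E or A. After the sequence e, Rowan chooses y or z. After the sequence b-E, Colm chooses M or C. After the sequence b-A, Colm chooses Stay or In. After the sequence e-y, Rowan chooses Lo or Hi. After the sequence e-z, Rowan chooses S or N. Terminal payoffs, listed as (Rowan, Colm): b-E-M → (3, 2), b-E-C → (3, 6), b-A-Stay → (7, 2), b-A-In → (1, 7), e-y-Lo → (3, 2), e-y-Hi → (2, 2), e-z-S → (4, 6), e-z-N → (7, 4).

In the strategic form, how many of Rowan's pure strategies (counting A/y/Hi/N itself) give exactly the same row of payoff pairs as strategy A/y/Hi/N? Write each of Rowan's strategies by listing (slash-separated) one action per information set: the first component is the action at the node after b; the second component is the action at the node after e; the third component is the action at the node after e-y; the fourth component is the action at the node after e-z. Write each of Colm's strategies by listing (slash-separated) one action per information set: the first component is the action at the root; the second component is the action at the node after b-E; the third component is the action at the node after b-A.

2

Row for A/y/Hi/N (columns b/M/Stay, b/M/In, b/C/Stay, b/C/In, e/M/Stay, e/M/In, e/C/Stay, e/C/In): (7,2) (1,7) (7,2) (1,7) (2,2) (2,2) (2,2) (2,2).
Under A/y/Hi/N, Rowan's choice at the node after e-z can never be reached regardless of what Colm does, so varying those choices leaves every outcome unchanged.
Holding the reachable choices fixed and varying the unreachable one freely already gives 2 equivalent strategies.
No other strategy reproduces this row, so those 2 are the full class: A/y/Hi/S, A/y/Hi/N.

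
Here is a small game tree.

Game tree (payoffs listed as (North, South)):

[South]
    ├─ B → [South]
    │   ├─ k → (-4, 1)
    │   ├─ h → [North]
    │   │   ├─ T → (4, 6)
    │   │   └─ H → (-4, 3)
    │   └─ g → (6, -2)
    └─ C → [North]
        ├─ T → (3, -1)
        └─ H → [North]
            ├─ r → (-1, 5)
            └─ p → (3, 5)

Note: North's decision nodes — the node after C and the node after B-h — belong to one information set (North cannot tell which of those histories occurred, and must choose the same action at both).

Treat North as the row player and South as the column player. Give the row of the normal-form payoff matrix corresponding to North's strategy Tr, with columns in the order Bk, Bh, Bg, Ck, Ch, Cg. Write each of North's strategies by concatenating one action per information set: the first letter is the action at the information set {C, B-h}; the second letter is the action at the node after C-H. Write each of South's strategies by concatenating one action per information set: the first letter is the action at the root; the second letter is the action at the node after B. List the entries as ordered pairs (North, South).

(-4,1) (4,6) (6,-2) (3,-1) (3,-1) (3,-1)

vs Bk: South plays B → South plays k at [B] → (-4, 1)
vs Bh: South plays B → South plays h at [B] → North plays T at [B-h] → (4, 6)
vs Bg: South plays B → South plays g at [B] → (6, -2)
vs Ck: South plays C → North plays T at [C] → (3, -1)
vs Ch: South plays C → North plays T at [C] → (3, -1)
vs Cg: South plays C → North plays T at [C] → (3, -1)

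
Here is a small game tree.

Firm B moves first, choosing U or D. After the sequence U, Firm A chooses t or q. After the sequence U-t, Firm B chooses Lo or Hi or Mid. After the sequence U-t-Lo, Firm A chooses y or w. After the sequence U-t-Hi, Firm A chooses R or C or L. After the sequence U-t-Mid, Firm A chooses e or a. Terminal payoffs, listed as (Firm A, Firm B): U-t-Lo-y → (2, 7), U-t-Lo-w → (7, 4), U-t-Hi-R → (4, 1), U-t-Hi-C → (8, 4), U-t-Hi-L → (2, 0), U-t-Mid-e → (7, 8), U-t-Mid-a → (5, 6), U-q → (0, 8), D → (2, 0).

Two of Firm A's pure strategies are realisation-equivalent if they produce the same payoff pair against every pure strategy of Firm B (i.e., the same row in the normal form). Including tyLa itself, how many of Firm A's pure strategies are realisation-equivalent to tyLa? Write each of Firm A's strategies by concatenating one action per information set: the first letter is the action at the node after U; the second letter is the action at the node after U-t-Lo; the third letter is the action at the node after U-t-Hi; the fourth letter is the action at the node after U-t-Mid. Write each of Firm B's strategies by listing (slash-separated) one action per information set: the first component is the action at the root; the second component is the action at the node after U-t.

1

Row for tyLa (columns U/Lo, U/Hi, U/Mid, D/Lo, D/Hi, D/Mid): (2,7) (2,0) (5,6) (2,0) (2,0) (2,0).
Every one of Firm A's information sets is on the play path for some reply by Firm B when Firm A follows tyLa.
Changing the action at any of them therefore changes at least one column, so only tyLa itself gives this row.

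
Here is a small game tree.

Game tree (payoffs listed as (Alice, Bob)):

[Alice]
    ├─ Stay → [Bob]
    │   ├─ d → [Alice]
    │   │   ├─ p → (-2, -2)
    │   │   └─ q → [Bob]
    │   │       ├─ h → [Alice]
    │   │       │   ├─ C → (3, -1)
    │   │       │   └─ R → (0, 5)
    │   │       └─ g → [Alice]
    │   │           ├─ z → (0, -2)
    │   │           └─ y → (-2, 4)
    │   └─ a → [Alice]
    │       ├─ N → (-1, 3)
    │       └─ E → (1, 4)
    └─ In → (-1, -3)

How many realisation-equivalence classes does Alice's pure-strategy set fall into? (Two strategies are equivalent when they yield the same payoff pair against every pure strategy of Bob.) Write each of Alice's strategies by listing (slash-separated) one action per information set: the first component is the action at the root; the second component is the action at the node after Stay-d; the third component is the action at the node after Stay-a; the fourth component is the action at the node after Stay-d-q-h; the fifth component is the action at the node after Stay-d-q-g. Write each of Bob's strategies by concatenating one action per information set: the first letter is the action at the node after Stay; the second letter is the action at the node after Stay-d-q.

11

Alice has 32 pure strategies: Stay/p/N/C/z, Stay/p/N/C/y, Stay/p/N/R/z, Stay/p/N/R/y, Stay/p/E/C/z, Stay/p/E/C/y, Stay/p/E/R/z, Stay/p/E/R/y, Stay/q/N/C/z, Stay/q/N/C/y, Stay/q/N/R/z, Stay/q/N/R/y, Stay/q/E/C/z, Stay/q/E/C/y, Stay/q/E/R/z, Stay/q/E/R/y, In/p/N/C/z, In/p/N/C/y, In/p/N/R/z, In/p/N/R/y, In/p/E/C/z, In/p/E/C/y, In/p/E/R/z, In/p/E/R/y, In/q/N/C/z, In/q/N/C/y, In/q/N/R/z, In/q/N/R/y, In/q/E/C/z, In/q/E/C/y, In/q/E/R/z, In/q/E/R/y. Columns: dh, dg, ah, ag.
{Stay/p/N/C/z, Stay/p/N/C/y, Stay/p/N/R/z, Stay/p/N/R/y} → row (-2,-2) (-2,-2) (-1,3) (-1,3)
{Stay/p/E/C/z, Stay/p/E/C/y, Stay/p/E/R/z, Stay/p/E/R/y} → row (-2,-2) (-2,-2) (1,4) (1,4)
{Stay/q/N/C/z} → row (3,-1) (0,-2) (-1,3) (-1,3)
{Stay/q/N/C/y} → row (3,-1) (-2,4) (-1,3) (-1,3)
{Stay/q/N/R/z} → row (0,5) (0,-2) (-1,3) (-1,3)
{Stay/q/N/R/y} → row (0,5) (-2,4) (-1,3) (-1,3)
{Stay/q/E/C/z} → row (3,-1) (0,-2) (1,4) (1,4)
{Stay/q/E/C/y} → row (3,-1) (-2,4) (1,4) (1,4)
{Stay/q/E/R/z} → row (0,5) (0,-2) (1,4) (1,4)
{Stay/q/E/R/y} → row (0,5) (-2,4) (1,4) (1,4)
{In/p/N/C/z, In/p/N/C/y, In/p/N/R/z, In/p/N/R/y, In/p/E/C/z, In/p/E/C/y, In/p/E/R/z, In/p/E/R/y, In/q/N/C/z, In/q/N/C/y, In/q/N/R/z, In/q/N/R/y, In/q/E/C/z, In/q/E/C/y, In/q/E/R/z, In/q/E/R/y} → row (-1,-3) (-1,-3) (-1,-3) (-1,-3)
That's 11 distinct rows out of 32 strategies.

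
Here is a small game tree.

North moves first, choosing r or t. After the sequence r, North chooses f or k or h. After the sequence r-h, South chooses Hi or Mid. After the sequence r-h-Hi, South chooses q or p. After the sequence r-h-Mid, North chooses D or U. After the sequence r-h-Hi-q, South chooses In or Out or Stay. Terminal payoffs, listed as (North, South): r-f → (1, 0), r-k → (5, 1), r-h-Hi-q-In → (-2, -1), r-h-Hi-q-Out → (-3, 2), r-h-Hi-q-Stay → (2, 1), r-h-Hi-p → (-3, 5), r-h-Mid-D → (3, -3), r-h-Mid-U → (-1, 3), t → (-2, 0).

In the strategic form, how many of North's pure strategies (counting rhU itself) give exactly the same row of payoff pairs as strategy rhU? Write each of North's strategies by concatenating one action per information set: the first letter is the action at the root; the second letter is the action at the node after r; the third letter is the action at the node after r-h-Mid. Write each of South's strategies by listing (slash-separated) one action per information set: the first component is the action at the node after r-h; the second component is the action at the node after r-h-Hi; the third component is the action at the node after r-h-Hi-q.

Row for rhU (columns Hi/q/In, Hi/q/Out, Hi/q/Stay, Hi/p/In, Hi/p/Out, Hi/p/Stay, Mid/q/In, Mid/q/Out, Mid/q/Stay, Mid/p/In, Mid/p/Out, Mid/p/Stay): (-2,-1) (-3,2) (2,1) (-3,5) (-3,5) (-3,5) (-1,3) (-1,3) (-1,3) (-1,3) (-1,3) (-1,3).
Every one of North's information sets is on the play path for some reply by South when North follows rhU.
Changing the action at any of them therefore changes at least one column, so only rhU itself gives this row.

1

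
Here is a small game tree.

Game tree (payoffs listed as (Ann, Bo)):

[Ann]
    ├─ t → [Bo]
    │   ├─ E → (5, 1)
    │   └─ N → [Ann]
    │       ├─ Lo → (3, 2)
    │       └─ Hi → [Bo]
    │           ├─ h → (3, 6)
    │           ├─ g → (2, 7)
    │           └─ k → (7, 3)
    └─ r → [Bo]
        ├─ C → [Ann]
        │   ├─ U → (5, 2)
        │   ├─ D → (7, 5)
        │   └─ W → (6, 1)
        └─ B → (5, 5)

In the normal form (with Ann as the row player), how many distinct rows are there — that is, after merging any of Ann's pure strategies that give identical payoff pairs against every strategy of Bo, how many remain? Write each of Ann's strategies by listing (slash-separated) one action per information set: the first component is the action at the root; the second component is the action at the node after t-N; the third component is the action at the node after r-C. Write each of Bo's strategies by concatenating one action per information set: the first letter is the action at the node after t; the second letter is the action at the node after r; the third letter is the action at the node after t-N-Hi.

Ann has 12 pure strategies: t/Lo/U, t/Lo/D, t/Lo/W, t/Hi/U, t/Hi/D, t/Hi/W, r/Lo/U, r/Lo/D, r/Lo/W, r/Hi/U, r/Hi/D, r/Hi/W. Columns: ECh, ECg, ECk, EBh, EBg, EBk, NCh, NCg, NCk, NBh, NBg, NBk.
{t/Lo/U, t/Lo/D, t/Lo/W} → row (5,1) (5,1) (5,1) (5,1) (5,1) (5,1) (3,2) (3,2) (3,2) (3,2) (3,2) (3,2)
{t/Hi/U, t/Hi/D, t/Hi/W} → row (5,1) (5,1) (5,1) (5,1) (5,1) (5,1) (3,6) (2,7) (7,3) (3,6) (2,7) (7,3)
{r/Lo/U, r/Hi/U} → row (5,2) (5,2) (5,2) (5,5) (5,5) (5,5) (5,2) (5,2) (5,2) (5,5) (5,5) (5,5)
{r/Lo/D, r/Hi/D} → row (7,5) (7,5) (7,5) (5,5) (5,5) (5,5) (7,5) (7,5) (7,5) (5,5) (5,5) (5,5)
{r/Lo/W, r/Hi/W} → row (6,1) (6,1) (6,1) (5,5) (5,5) (5,5) (6,1) (6,1) (6,1) (5,5) (5,5) (5,5)
That's 5 distinct rows out of 12 strategies.

5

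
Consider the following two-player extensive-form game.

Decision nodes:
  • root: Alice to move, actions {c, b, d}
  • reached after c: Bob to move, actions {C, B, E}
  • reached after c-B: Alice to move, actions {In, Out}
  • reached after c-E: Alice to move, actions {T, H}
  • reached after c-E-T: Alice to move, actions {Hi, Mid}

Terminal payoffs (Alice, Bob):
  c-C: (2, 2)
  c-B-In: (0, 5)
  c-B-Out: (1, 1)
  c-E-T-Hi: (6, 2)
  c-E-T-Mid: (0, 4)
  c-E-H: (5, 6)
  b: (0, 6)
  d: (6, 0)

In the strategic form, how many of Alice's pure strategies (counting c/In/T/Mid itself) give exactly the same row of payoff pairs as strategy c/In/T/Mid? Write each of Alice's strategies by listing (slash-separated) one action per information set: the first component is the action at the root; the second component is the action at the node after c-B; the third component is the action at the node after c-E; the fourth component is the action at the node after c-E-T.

Row for c/In/T/Mid (columns C, B, E): (2,2) (0,5) (0,4).
Every one of Alice's information sets is on the play path for some reply by Bob when Alice follows c/In/T/Mid.
Changing the action at any of them therefore changes at least one column, so only c/In/T/Mid itself gives this row.

1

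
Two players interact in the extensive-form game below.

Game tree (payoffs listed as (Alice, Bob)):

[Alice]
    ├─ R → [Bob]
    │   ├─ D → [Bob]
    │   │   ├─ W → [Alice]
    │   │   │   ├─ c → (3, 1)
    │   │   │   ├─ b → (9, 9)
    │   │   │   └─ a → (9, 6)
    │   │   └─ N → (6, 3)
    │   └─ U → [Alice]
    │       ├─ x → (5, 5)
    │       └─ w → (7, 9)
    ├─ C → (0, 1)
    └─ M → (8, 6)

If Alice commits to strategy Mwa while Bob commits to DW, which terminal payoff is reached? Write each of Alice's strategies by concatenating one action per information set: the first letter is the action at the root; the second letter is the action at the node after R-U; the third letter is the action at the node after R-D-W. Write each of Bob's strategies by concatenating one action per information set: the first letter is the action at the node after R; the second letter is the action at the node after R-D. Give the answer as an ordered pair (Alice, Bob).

Trace the play path from the root:
  Alice plays M
→ terminal payoff (8, 6).
(Alice's choice at the node after R-U is never reached on this path, so it doesn't affect the outcome.)

(8, 6)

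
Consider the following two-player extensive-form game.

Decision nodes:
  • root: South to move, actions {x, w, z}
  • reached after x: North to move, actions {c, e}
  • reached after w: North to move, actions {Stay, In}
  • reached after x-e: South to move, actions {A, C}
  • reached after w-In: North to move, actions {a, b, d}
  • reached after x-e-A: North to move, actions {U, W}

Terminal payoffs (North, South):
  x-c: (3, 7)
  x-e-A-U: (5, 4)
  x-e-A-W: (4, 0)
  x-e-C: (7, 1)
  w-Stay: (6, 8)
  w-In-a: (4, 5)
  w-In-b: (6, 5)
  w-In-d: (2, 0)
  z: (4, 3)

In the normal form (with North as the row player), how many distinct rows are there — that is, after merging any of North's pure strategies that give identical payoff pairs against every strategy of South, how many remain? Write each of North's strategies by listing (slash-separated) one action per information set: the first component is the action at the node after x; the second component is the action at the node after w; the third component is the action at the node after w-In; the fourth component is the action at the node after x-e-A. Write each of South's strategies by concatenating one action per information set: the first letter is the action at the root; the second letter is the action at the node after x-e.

North has 24 pure strategies: c/Stay/a/U, c/Stay/a/W, c/Stay/b/U, c/Stay/b/W, c/Stay/d/U, c/Stay/d/W, c/In/a/U, c/In/a/W, c/In/b/U, c/In/b/W, c/In/d/U, c/In/d/W, e/Stay/a/U, e/Stay/a/W, e/Stay/b/U, e/Stay/b/W, e/Stay/d/U, e/Stay/d/W, e/In/a/U, e/In/a/W, e/In/b/U, e/In/b/W, e/In/d/U, e/In/d/W. Columns: xA, xC, wA, wC, zA, zC.
{c/Stay/a/U, c/Stay/a/W, c/Stay/b/U, c/Stay/b/W, c/Stay/d/U, c/Stay/d/W} → row (3,7) (3,7) (6,8) (6,8) (4,3) (4,3)
{c/In/a/U, c/In/a/W} → row (3,7) (3,7) (4,5) (4,5) (4,3) (4,3)
{c/In/b/U, c/In/b/W} → row (3,7) (3,7) (6,5) (6,5) (4,3) (4,3)
{c/In/d/U, c/In/d/W} → row (3,7) (3,7) (2,0) (2,0) (4,3) (4,3)
{e/Stay/a/U, e/Stay/b/U, e/Stay/d/U} → row (5,4) (7,1) (6,8) (6,8) (4,3) (4,3)
{e/Stay/a/W, e/Stay/b/W, e/Stay/d/W} → row (4,0) (7,1) (6,8) (6,8) (4,3) (4,3)
{e/In/a/U} → row (5,4) (7,1) (4,5) (4,5) (4,3) (4,3)
{e/In/a/W} → row (4,0) (7,1) (4,5) (4,5) (4,3) (4,3)
{e/In/b/U} → row (5,4) (7,1) (6,5) (6,5) (4,3) (4,3)
{e/In/b/W} → row (4,0) (7,1) (6,5) (6,5) (4,3) (4,3)
{e/In/d/U} → row (5,4) (7,1) (2,0) (2,0) (4,3) (4,3)
{e/In/d/W} → row (4,0) (7,1) (2,0) (2,0) (4,3) (4,3)
That's 12 distinct rows out of 24 strategies.

12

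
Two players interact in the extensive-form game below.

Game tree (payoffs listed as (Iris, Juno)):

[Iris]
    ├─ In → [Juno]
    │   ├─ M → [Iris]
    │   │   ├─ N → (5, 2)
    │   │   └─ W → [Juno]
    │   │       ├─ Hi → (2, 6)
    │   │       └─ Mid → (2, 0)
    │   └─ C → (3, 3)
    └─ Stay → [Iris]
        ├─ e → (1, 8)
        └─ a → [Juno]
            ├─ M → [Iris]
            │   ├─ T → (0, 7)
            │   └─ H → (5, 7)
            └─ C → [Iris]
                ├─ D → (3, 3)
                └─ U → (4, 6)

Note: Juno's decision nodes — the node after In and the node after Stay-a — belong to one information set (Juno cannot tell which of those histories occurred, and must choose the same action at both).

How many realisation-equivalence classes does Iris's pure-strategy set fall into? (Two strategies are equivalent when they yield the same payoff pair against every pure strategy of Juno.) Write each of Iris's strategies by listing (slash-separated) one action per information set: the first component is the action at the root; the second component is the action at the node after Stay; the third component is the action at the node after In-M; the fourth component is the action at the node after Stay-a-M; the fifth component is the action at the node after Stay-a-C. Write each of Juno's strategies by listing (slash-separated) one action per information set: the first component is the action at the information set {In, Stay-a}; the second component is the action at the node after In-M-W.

7

Iris has 32 pure strategies: In/e/N/T/D, In/e/N/T/U, In/e/N/H/D, In/e/N/H/U, In/e/W/T/D, In/e/W/T/U, In/e/W/H/D, In/e/W/H/U, In/a/N/T/D, In/a/N/T/U, In/a/N/H/D, In/a/N/H/U, In/a/W/T/D, In/a/W/T/U, In/a/W/H/D, In/a/W/H/U, Stay/e/N/T/D, Stay/e/N/T/U, Stay/e/N/H/D, Stay/e/N/H/U, Stay/e/W/T/D, Stay/e/W/T/U, Stay/e/W/H/D, Stay/e/W/H/U, Stay/a/N/T/D, Stay/a/N/T/U, Stay/a/N/H/D, Stay/a/N/H/U, Stay/a/W/T/D, Stay/a/W/T/U, Stay/a/W/H/D, Stay/a/W/H/U. Columns: M/Hi, M/Mid, C/Hi, C/Mid.
{In/e/N/T/D, In/e/N/T/U, In/e/N/H/D, In/e/N/H/U, In/a/N/T/D, In/a/N/T/U, In/a/N/H/D, In/a/N/H/U} → row (5,2) (5,2) (3,3) (3,3)
{In/e/W/T/D, In/e/W/T/U, In/e/W/H/D, In/e/W/H/U, In/a/W/T/D, In/a/W/T/U, In/a/W/H/D, In/a/W/H/U} → row (2,6) (2,0) (3,3) (3,3)
{Stay/e/N/T/D, Stay/e/N/T/U, Stay/e/N/H/D, Stay/e/N/H/U, Stay/e/W/T/D, Stay/e/W/T/U, Stay/e/W/H/D, Stay/e/W/H/U} → row (1,8) (1,8) (1,8) (1,8)
{Stay/a/N/T/D, Stay/a/W/T/D} → row (0,7) (0,7) (3,3) (3,3)
{Stay/a/N/T/U, Stay/a/W/T/U} → row (0,7) (0,7) (4,6) (4,6)
{Stay/a/N/H/D, Stay/a/W/H/D} → row (5,7) (5,7) (3,3) (3,3)
{Stay/a/N/H/U, Stay/a/W/H/U} → row (5,7) (5,7) (4,6) (4,6)
That's 7 distinct rows out of 32 strategies.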